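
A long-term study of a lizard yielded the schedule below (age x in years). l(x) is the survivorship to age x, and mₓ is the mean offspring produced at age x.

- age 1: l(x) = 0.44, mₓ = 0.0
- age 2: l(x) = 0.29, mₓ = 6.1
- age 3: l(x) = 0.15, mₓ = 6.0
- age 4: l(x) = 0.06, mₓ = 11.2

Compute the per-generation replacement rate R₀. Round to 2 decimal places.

3.34

R₀ = Σ l(x) mₓ:
  age 1: 0.44 × 0.0 = 0.0000
  age 2: 0.29 × 6.1 = 1.7690
  age 3: 0.15 × 6.0 = 0.9000
  age 4: 0.06 × 11.2 = 0.6720
R₀ = 0.0000 + 1.7690 + 0.9000 + 0.6720 = 3.3410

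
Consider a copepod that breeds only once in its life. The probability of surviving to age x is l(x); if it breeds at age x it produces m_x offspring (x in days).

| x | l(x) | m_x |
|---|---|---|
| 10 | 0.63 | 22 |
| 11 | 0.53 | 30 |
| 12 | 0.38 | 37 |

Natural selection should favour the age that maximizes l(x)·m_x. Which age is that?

Expected offspring if breeding at age x = l(x) × m_x:
  age 10: 0.63 × 22 = 13.860
  age 11: 0.53 × 30 = 15.900
  age 12: 0.38 × 37 = 14.060
Maximum at age 11 (15.900).

11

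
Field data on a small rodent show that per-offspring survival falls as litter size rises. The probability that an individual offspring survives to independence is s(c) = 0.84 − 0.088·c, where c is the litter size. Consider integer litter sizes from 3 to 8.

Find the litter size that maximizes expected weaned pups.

Expected weaned pups = c × s(c):
  c=3: 3 × 0.576 = 1.728
  c=4: 4 × 0.488 = 1.952
  c=5: 5 × 0.400 = 2.000
  c=6: 6 × 0.312 = 1.872
  c=7: 7 × 0.224 = 1.568
  c=8: 8 × 0.136 = 1.088
Maximum at c = 5 (2.000 weaned pups).

5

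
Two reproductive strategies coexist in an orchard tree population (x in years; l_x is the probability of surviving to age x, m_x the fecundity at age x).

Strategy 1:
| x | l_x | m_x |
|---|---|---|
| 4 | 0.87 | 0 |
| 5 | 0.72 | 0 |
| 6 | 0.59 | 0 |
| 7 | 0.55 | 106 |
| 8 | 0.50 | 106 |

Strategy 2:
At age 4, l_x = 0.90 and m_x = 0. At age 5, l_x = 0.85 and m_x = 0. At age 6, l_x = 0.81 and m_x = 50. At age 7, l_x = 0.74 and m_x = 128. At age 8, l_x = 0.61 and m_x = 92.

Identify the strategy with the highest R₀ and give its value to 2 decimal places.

191.34

Strategy 1: R₀ = 0.87×0 + 0.72×0 + 0.59×0 + 0.55×106 + 0.50×106 = 111.3000
Strategy 2: R₀ = 0.90×0 + 0.85×0 + 0.81×50 + 0.74×128 + 0.61×92 = 191.3400
Highest R₀: strategy 2 with 191.3400.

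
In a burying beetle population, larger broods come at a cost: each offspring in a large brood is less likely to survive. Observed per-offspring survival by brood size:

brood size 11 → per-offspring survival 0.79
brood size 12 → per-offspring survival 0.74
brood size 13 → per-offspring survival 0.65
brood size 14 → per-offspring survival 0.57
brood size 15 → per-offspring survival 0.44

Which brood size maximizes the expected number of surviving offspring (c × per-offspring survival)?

12

Expected surviving offspring = c × s(c):
  c=11: 11 × 0.79 = 8.690
  c=12: 12 × 0.74 = 8.880
  c=13: 13 × 0.65 = 8.450
  c=14: 14 × 0.57 = 7.980
  c=15: 15 × 0.44 = 6.600
Maximum at c = 12 (8.880 surviving offspring).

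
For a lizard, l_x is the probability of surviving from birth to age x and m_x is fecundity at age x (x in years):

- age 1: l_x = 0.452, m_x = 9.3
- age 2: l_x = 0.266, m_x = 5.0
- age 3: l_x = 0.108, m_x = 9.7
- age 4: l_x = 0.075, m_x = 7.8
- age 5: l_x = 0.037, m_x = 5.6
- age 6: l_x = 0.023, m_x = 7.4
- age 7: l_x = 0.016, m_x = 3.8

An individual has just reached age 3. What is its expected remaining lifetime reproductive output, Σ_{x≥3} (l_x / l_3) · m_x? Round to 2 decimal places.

19.17

l_3 = 0.108. Conditional survival from age 3 to x is l_x / l_3.
  x=3: (0.108/0.108) × 9.7 = 9.7000
  x=4: (0.075/0.108) × 7.8 = 5.4167
  x=5: (0.037/0.108) × 5.6 = 1.9185
  x=6: (0.023/0.108) × 7.4 = 1.5759
  x=7: (0.016/0.108) × 3.8 = 0.5630
Sum = 9.7000 + 5.4167 + 1.9185 + 1.5759 + 0.5630 = 19.1741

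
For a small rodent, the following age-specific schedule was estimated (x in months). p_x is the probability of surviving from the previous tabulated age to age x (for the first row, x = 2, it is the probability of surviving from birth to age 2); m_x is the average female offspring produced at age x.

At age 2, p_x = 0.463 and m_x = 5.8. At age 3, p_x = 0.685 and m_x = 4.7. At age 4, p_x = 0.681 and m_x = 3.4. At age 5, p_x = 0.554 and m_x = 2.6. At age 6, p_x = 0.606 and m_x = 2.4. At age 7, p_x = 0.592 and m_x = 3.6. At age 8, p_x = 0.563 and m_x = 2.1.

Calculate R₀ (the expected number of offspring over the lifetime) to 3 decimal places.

5.601

Survivorship from birth: l_x = p_2·p_3·…·p_x.
  l_2 = 0.46300
  l_3 = 0.31716
  l_4 = 0.21598
  l_5 = 0.11965
  l_6 = 0.07251
  l_7 = 0.04293
  l_8 = 0.02417
R₀ = Σ l_x m_x:
  age 2: 0.46300 × 5.8 = 2.6854
  age 3: 0.31716 × 4.7 = 1.4907
  age 4: 0.21598 × 3.4 = 0.7343
  age 5: 0.11965 × 2.6 = 0.3111
  age 6: 0.07251 × 2.4 = 0.1740
  age 7: 0.04293 × 3.6 = 0.1545
  age 8: 0.02417 × 2.1 = 0.0508
R₀ = 2.6854 + 1.4907 + 0.7343 + 0.3111 + 0.1740 + 0.1545 + 0.0508 = 5.6008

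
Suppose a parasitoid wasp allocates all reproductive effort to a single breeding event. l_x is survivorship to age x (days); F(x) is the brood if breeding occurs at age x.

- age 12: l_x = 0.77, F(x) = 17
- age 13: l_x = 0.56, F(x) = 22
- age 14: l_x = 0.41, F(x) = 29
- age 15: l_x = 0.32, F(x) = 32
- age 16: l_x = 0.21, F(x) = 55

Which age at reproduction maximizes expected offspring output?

Expected offspring if breeding at age x = l_x × F(x):
  age 12: 0.77 × 17 = 13.090
  age 13: 0.56 × 22 = 12.320
  age 14: 0.41 × 29 = 11.890
  age 15: 0.32 × 32 = 10.240
  age 16: 0.21 × 55 = 11.550
Maximum at age 12 (13.090).

12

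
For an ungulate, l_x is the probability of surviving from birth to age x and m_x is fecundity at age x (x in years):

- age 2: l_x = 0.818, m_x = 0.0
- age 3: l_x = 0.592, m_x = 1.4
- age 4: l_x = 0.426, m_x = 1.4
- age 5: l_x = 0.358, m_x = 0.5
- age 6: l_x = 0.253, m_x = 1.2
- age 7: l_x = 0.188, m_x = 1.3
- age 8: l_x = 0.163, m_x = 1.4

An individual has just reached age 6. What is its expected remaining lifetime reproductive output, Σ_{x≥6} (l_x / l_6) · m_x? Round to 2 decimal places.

3.07

l_6 = 0.253. Conditional survival from age 6 to x is l_x / l_6.
  x=6: (0.253/0.253) × 1.2 = 1.2000
  x=7: (0.188/0.253) × 1.3 = 0.9660
  x=8: (0.163/0.253) × 1.4 = 0.9020
Sum = 1.2000 + 0.9660 + 0.9020 = 3.0680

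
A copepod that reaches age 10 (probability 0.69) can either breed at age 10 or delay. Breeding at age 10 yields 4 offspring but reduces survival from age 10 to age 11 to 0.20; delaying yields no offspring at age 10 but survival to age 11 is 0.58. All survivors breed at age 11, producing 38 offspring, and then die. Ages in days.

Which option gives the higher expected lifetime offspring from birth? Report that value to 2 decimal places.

15.21

breed at age 10: R₀ = 0.69 × (4 + 0.20 × 38) = 0.69 × 11.6000 = 8.0040
delay to age 11: R₀ = 0.69 × (0.58 × 38) = 0.69 × 22.0400 = 15.2076
Higher: delay to age 11 (15.2076).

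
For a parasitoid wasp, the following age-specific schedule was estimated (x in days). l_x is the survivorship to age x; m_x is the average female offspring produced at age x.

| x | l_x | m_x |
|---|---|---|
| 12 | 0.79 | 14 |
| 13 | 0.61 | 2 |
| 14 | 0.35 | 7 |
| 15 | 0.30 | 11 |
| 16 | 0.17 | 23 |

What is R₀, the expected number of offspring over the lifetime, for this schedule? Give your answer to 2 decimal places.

R₀ = Σ l_x m_x:
  age 12: 0.79 × 14 = 11.0600
  age 13: 0.61 × 2 = 1.2200
  age 14: 0.35 × 7 = 2.4500
  age 15: 0.30 × 11 = 3.3000
  age 16: 0.17 × 23 = 3.9100
R₀ = 11.0600 + 1.2200 + 2.4500 + 3.3000 + 3.9100 = 21.9400

21.94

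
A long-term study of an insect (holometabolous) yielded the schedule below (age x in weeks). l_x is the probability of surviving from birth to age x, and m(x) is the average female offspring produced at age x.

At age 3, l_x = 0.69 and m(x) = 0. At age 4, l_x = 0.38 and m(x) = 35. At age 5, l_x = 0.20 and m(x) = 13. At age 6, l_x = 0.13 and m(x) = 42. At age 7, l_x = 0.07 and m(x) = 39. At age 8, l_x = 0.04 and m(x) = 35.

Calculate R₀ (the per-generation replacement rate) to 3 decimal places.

25.490

R₀ = Σ l_x m(x):
  age 3: 0.69 × 0 = 0.0000
  age 4: 0.38 × 35 = 13.3000
  age 5: 0.20 × 13 = 2.6000
  age 6: 0.13 × 42 = 5.4600
  age 7: 0.07 × 39 = 2.7300
  age 8: 0.04 × 35 = 1.4000
R₀ = 0.0000 + 13.3000 + 2.6000 + 5.4600 + 2.7300 + 1.4000 = 25.4900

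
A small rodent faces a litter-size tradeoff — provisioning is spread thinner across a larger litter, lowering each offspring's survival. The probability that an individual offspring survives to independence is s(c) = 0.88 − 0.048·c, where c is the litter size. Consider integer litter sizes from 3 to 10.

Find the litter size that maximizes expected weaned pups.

9

Expected weaned pups = c × s(c):
  c=3: 3 × 0.736 = 2.208
  c=4: 4 × 0.688 = 2.752
  c=5: 5 × 0.640 = 3.200
  c=6: 6 × 0.592 = 3.552
  c=7: 7 × 0.544 = 3.808
  c=8: 8 × 0.496 = 3.968
  c=9: 9 × 0.448 = 4.032
  c=10: 10 × 0.400 = 4.000
Maximum at c = 9 (4.032 weaned pups).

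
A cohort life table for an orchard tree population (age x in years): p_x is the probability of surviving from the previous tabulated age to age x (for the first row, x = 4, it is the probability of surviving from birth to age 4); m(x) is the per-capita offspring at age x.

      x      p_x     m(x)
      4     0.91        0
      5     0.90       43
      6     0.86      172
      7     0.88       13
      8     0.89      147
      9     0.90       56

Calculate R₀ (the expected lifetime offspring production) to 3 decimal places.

Survivorship from birth: l_x = p_4·p_5·…·p_x.
  l_4 = 0.91000
  l_5 = 0.81900
  l_6 = 0.70434
  l_7 = 0.61982
  l_8 = 0.55164
  l_9 = 0.49648
R₀ = Σ l_x m(x):
  age 4: 0.91000 × 0 = 0.0000
  age 5: 0.81900 × 43 = 35.2170
  age 6: 0.70434 × 172 = 121.1465
  age 7: 0.61982 × 13 = 8.0577
  age 8: 0.55164 × 147 = 81.0911
  age 9: 0.49648 × 56 = 27.8029
R₀ = 0.0000 + 35.2170 + 121.1465 + 8.0577 + 81.0911 + 27.8029 = 273.3151

273.315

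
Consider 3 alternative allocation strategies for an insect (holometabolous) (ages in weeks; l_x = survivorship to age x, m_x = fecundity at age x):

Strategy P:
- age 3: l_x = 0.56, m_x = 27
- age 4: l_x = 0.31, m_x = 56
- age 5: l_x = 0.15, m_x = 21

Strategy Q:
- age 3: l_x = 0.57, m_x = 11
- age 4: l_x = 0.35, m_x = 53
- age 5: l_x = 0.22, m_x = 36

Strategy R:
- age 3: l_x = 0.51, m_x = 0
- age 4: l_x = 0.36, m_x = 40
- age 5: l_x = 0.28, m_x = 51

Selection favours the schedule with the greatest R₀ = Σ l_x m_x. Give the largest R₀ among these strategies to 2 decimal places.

35.63

Strategy P: R₀ = 0.56×27 + 0.31×56 + 0.15×21 = 35.6300
Strategy Q: R₀ = 0.57×11 + 0.35×53 + 0.22×36 = 32.7400
Strategy R: R₀ = 0.51×0 + 0.36×40 + 0.28×51 = 28.6800
Highest R₀: strategy P with 35.6300.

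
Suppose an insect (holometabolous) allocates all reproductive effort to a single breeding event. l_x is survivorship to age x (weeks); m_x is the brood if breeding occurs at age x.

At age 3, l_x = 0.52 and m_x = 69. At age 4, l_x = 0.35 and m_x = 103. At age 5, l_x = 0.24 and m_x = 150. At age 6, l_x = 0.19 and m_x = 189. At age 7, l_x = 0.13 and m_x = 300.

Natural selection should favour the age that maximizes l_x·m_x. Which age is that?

7

Expected offspring if breeding at age x = l_x × m_x:
  age 3: 0.52 × 69 = 35.880
  age 4: 0.35 × 103 = 36.050
  age 5: 0.24 × 150 = 36.000
  age 6: 0.19 × 189 = 35.910
  age 7: 0.13 × 300 = 39.000
Maximum at age 7 (39.000).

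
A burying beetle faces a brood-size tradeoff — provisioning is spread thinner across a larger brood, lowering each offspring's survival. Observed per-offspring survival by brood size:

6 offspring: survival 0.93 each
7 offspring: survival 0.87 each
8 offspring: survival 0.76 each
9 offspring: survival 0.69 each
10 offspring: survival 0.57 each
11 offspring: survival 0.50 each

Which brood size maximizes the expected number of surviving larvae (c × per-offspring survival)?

9

Expected surviving larvae = c × s(c):
  c=6: 6 × 0.93 = 5.580
  c=7: 7 × 0.87 = 6.090
  c=8: 8 × 0.76 = 6.080
  c=9: 9 × 0.69 = 6.210
  c=10: 10 × 0.57 = 5.700
  c=11: 11 × 0.50 = 5.500
Maximum at c = 9 (6.210 surviving larvae).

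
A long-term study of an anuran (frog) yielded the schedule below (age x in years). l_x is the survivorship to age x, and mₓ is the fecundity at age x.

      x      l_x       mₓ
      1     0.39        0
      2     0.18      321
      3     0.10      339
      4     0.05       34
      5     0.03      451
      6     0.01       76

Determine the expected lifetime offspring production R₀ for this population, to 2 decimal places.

107.67

R₀ = Σ l_x mₓ:
  age 1: 0.39 × 0 = 0.0000
  age 2: 0.18 × 321 = 57.7800
  age 3: 0.10 × 339 = 33.9000
  age 4: 0.05 × 34 = 1.7000
  age 5: 0.03 × 451 = 13.5300
  age 6: 0.01 × 76 = 0.7600
R₀ = 0.0000 + 57.7800 + 33.9000 + 1.7000 + 13.5300 + 0.7600 = 107.6700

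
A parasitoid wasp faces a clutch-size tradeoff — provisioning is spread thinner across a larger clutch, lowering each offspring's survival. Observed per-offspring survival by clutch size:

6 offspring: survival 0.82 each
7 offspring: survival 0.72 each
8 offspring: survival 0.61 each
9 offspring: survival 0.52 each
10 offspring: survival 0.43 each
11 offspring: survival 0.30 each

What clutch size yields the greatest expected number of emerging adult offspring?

Expected emerging adult offspring = c × s(c):
  c=6: 6 × 0.82 = 4.920
  c=7: 7 × 0.72 = 5.040
  c=8: 8 × 0.61 = 4.880
  c=9: 9 × 0.52 = 4.680
  c=10: 10 × 0.43 = 4.300
  c=11: 11 × 0.30 = 3.300
Maximum at c = 7 (5.040 emerging adult offspring).

7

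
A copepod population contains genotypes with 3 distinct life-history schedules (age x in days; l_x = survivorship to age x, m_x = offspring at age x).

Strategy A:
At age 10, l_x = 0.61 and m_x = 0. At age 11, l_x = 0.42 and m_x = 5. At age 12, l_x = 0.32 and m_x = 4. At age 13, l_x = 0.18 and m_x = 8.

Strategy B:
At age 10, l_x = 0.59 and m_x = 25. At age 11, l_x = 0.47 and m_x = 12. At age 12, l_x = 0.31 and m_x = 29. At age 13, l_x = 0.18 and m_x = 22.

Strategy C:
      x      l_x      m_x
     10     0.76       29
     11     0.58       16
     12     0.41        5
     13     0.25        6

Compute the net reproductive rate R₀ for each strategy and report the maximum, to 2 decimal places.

Strategy A: R₀ = 0.61×0 + 0.42×5 + 0.32×4 + 0.18×8 = 4.8200
Strategy B: R₀ = 0.59×25 + 0.47×12 + 0.31×29 + 0.18×22 = 33.3400
Strategy C: R₀ = 0.76×29 + 0.58×16 + 0.41×5 + 0.25×6 = 34.8700
Highest R₀: strategy C with 34.8700.

34.87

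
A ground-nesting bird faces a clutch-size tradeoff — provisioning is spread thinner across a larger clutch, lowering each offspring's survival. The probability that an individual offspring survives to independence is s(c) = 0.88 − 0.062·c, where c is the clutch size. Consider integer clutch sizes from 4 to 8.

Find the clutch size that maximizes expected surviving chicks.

7

Expected surviving chicks = c × s(c):
  c=4: 4 × 0.632 = 2.528
  c=5: 5 × 0.570 = 2.850
  c=6: 6 × 0.508 = 3.048
  c=7: 7 × 0.446 = 3.122
  c=8: 8 × 0.384 = 3.072
Maximum at c = 7 (3.122 surviving chicks).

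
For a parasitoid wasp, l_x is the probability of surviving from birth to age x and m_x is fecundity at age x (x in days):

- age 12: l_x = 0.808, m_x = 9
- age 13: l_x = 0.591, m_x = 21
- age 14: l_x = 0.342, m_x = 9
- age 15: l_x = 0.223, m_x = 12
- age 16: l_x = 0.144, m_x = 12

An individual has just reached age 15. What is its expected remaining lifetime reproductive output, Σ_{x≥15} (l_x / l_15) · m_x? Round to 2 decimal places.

19.75

l_15 = 0.223. Conditional survival from age 15 to x is l_x / l_15.
  x=15: (0.223/0.223) × 12 = 12.0000
  x=16: (0.144/0.223) × 12 = 7.7489
Sum = 12.0000 + 7.7489 = 19.7489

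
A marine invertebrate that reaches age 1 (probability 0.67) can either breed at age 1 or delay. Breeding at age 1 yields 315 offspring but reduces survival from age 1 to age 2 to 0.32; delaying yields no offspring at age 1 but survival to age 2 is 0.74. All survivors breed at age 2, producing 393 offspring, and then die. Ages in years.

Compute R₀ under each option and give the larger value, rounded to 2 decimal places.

breed at age 1: R₀ = 0.67 × (315 + 0.32 × 393) = 0.67 × 440.7600 = 295.3092
delay to age 2: R₀ = 0.67 × (0.74 × 393) = 0.67 × 290.8200 = 194.8494
Higher: breed at age 1 (295.3092).

295.31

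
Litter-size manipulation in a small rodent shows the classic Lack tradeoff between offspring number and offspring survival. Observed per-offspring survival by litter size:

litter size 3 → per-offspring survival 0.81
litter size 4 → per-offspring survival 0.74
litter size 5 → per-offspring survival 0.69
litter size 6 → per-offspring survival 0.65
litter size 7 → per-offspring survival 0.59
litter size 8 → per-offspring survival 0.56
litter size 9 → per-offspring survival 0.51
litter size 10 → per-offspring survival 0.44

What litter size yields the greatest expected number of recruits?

9

Expected recruits = c × s(c):
  c=3: 3 × 0.81 = 2.430
  c=4: 4 × 0.74 = 2.960
  c=5: 5 × 0.69 = 3.450
  c=6: 6 × 0.65 = 3.900
  c=7: 7 × 0.59 = 4.130
  c=8: 8 × 0.56 = 4.480
  c=9: 9 × 0.51 = 4.590
  c=10: 10 × 0.44 = 4.400
Maximum at c = 9 (4.590 recruits).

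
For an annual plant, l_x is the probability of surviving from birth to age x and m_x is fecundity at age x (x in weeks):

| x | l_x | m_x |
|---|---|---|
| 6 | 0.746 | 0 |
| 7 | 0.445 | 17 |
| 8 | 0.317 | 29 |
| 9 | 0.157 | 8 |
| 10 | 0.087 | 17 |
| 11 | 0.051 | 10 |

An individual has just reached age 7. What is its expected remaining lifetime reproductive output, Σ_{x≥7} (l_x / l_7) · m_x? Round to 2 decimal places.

44.95

l_7 = 0.445. Conditional survival from age 7 to x is l_x / l_7.
  x=7: (0.445/0.445) × 17 = 17.0000
  x=8: (0.317/0.445) × 29 = 20.6584
  x=9: (0.157/0.445) × 8 = 2.8225
  x=10: (0.087/0.445) × 17 = 3.3236
  x=11: (0.051/0.445) × 10 = 1.1461
Sum = 17.0000 + 20.6584 + 2.8225 + 3.3236 + 1.1461 = 44.9506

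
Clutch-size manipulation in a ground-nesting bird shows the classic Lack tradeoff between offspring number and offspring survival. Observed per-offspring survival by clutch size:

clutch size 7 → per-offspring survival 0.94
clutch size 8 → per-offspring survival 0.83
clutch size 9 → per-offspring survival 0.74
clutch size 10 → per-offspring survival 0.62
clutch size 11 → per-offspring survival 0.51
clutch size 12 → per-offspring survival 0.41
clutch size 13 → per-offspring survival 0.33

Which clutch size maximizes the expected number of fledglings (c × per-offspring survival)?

Expected fledglings = c × s(c):
  c=7: 7 × 0.94 = 6.580
  c=8: 8 × 0.83 = 6.640
  c=9: 9 × 0.74 = 6.660
  c=10: 10 × 0.62 = 6.200
  c=11: 11 × 0.51 = 5.610
  c=12: 12 × 0.41 = 4.920
  c=13: 13 × 0.33 = 4.290
Maximum at c = 9 (6.660 fledglings).

9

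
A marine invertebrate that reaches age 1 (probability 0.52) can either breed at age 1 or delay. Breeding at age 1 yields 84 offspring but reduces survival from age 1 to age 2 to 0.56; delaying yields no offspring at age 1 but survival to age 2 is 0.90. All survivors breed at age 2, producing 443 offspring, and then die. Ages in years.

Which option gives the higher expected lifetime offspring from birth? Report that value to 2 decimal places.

breed at age 1: R₀ = 0.52 × (84 + 0.56 × 443) = 0.52 × 332.0800 = 172.6816
delay to age 2: R₀ = 0.52 × (0.90 × 443) = 0.52 × 398.7000 = 207.3240
Higher: delay to age 2 (207.3240).

207.32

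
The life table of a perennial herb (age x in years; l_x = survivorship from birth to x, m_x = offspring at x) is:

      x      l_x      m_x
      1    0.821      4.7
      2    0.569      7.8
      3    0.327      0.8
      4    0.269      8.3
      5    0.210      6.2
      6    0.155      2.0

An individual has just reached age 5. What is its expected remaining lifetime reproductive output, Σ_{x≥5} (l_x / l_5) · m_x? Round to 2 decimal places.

l_5 = 0.210. Conditional survival from age 5 to x is l_x / l_5.
  x=5: (0.210/0.210) × 6.2 = 6.2000
  x=6: (0.155/0.210) × 2.0 = 1.4762
Sum = 6.2000 + 1.4762 = 7.6762

7.68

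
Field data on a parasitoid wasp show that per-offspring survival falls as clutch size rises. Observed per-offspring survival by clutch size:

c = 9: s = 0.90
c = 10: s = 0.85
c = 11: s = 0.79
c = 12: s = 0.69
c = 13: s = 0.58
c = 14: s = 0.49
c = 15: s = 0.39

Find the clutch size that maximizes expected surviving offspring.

Expected surviving offspring = c × s(c):
  c=9: 9 × 0.90 = 8.100
  c=10: 10 × 0.85 = 8.500
  c=11: 11 × 0.79 = 8.690
  c=12: 12 × 0.69 = 8.280
  c=13: 13 × 0.58 = 7.540
  c=14: 14 × 0.49 = 6.860
  c=15: 15 × 0.39 = 5.850
Maximum at c = 11 (8.690 surviving offspring).

11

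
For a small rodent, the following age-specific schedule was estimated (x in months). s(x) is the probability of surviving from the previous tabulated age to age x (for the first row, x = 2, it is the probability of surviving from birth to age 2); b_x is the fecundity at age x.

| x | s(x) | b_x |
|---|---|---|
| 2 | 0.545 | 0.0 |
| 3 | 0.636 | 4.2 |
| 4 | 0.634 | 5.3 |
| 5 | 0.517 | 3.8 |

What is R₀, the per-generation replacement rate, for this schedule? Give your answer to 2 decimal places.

3.05

Survivorship from birth: l_x = s_2·s_3·…·s_x.
  l_2 = 0.54500
  l_3 = 0.34662
  l_4 = 0.21976
  l_5 = 0.11361
R₀ = Σ l_x b_x:
  age 2: 0.54500 × 0.0 = 0.0000
  age 3: 0.34662 × 4.2 = 1.4558
  age 4: 0.21976 × 5.3 = 1.1647
  age 5: 0.11361 × 3.8 = 0.4317
R₀ = 0.0000 + 1.4558 + 1.1647 + 0.4317 = 3.0522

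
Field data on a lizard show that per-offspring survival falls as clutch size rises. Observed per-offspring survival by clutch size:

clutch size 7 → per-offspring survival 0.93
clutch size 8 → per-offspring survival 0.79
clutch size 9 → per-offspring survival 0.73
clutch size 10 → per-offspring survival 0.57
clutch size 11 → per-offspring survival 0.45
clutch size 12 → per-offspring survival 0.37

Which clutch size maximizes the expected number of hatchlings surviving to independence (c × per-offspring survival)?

9

Expected hatchlings surviving to independence = c × s(c):
  c=7: 7 × 0.93 = 6.510
  c=8: 8 × 0.79 = 6.320
  c=9: 9 × 0.73 = 6.570
  c=10: 10 × 0.57 = 5.700
  c=11: 11 × 0.45 = 4.950
  c=12: 12 × 0.37 = 4.440
Maximum at c = 9 (6.570 hatchlings surviving to independence).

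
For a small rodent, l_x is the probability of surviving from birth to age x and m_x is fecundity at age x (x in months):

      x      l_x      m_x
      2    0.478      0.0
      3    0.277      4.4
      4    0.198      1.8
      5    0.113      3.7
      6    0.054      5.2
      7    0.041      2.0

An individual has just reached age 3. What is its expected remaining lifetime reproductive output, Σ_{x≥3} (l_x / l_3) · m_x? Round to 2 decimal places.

l_3 = 0.277. Conditional survival from age 3 to x is l_x / l_3.
  x=3: (0.277/0.277) × 4.4 = 4.4000
  x=4: (0.198/0.277) × 1.8 = 1.2866
  x=5: (0.113/0.277) × 3.7 = 1.5094
  x=6: (0.054/0.277) × 5.2 = 1.0137
  x=7: (0.041/0.277) × 2.0 = 0.2960
Sum = 4.4000 + 1.2866 + 1.5094 + 1.0137 + 0.2960 = 8.5058

8.51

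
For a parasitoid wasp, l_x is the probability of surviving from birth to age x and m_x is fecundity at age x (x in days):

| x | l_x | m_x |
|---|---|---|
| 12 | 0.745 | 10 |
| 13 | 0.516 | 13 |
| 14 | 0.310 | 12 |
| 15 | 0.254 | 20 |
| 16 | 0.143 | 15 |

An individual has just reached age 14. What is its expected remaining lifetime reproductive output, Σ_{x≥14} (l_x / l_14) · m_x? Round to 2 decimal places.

l_14 = 0.310. Conditional survival from age 14 to x is l_x / l_14.
  x=14: (0.310/0.310) × 12 = 12.0000
  x=15: (0.254/0.310) × 20 = 16.3871
  x=16: (0.143/0.310) × 15 = 6.9194
Sum = 12.0000 + 16.3871 + 6.9194 = 35.3065

35.31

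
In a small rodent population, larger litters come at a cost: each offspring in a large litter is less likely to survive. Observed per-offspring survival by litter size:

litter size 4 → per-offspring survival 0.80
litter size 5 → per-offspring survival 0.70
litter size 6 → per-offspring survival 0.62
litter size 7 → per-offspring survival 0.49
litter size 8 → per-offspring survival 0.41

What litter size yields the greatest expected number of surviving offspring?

Expected surviving offspring = c × s(c):
  c=4: 4 × 0.80 = 3.200
  c=5: 5 × 0.70 = 3.500
  c=6: 6 × 0.62 = 3.720
  c=7: 7 × 0.49 = 3.430
  c=8: 8 × 0.41 = 3.280
Maximum at c = 6 (3.720 surviving offspring).

6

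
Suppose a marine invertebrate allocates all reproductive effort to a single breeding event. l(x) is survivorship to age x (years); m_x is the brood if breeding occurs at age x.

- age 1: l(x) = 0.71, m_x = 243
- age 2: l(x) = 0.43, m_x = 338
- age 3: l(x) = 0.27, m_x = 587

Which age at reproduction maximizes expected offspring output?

1

Expected offspring if breeding at age x = l(x) × m_x:
  age 1: 0.71 × 243 = 172.530
  age 2: 0.43 × 338 = 145.340
  age 3: 0.27 × 587 = 158.490
Maximum at age 1 (172.530).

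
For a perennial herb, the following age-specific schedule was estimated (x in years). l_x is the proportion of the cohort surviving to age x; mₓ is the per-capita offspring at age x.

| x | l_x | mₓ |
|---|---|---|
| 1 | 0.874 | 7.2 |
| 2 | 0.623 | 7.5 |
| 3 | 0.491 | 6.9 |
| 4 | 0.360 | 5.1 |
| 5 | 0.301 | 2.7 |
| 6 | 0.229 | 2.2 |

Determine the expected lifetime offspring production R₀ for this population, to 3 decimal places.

17.506

R₀ = Σ l_x mₓ:
  age 1: 0.874 × 7.2 = 6.2928
  age 2: 0.623 × 7.5 = 4.6725
  age 3: 0.491 × 6.9 = 3.3879
  age 4: 0.360 × 5.1 = 1.8360
  age 5: 0.301 × 2.7 = 0.8127
  age 6: 0.229 × 2.2 = 0.5038
R₀ = 6.2928 + 4.6725 + 3.3879 + 1.8360 + 0.8127 + 0.5038 = 17.5057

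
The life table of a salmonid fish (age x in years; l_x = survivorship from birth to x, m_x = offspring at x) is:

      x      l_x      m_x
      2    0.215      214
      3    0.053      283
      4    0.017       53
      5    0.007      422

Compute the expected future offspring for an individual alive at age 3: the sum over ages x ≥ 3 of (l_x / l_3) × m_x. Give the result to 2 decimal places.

l_3 = 0.053. Conditional survival from age 3 to x is l_x / l_3.
  x=3: (0.053/0.053) × 283 = 283.0000
  x=4: (0.017/0.053) × 53 = 17.0000
  x=5: (0.007/0.053) × 422 = 55.7358
Sum = 283.0000 + 17.0000 + 55.7358 = 355.7358

355.74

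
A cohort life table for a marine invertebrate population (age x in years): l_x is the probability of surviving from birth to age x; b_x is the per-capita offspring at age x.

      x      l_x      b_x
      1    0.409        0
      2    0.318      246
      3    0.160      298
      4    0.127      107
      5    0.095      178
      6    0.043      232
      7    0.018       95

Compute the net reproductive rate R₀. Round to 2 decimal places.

R₀ = Σ l_x b_x:
  age 1: 0.409 × 0 = 0.0000
  age 2: 0.318 × 246 = 78.2280
  age 3: 0.160 × 298 = 47.6800
  age 4: 0.127 × 107 = 13.5890
  age 5: 0.095 × 178 = 16.9100
  age 6: 0.043 × 232 = 9.9760
  age 7: 0.018 × 95 = 1.7100
R₀ = 0.0000 + 78.2280 + 47.6800 + 13.5890 + 16.9100 + 9.9760 + 1.7100 = 168.0930

168.09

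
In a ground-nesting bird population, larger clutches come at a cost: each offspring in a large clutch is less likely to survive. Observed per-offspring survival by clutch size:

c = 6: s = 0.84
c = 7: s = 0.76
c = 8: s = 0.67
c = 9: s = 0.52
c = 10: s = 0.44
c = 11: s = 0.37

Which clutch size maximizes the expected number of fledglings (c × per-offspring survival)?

Expected fledglings = c × s(c):
  c=6: 6 × 0.84 = 5.040
  c=7: 7 × 0.76 = 5.320
  c=8: 8 × 0.67 = 5.360
  c=9: 9 × 0.52 = 4.680
  c=10: 10 × 0.44 = 4.400
  c=11: 11 × 0.37 = 4.070
Maximum at c = 8 (5.360 fledglings).

8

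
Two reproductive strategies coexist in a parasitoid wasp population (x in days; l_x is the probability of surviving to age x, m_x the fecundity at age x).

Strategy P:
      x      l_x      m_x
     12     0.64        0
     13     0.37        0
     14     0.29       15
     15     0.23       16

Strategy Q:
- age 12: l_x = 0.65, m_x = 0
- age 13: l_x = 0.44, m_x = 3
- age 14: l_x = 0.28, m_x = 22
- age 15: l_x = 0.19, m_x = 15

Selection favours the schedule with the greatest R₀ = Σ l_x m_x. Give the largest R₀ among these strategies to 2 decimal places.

Strategy P: R₀ = 0.64×0 + 0.37×0 + 0.29×15 + 0.23×16 = 8.0300
Strategy Q: R₀ = 0.65×0 + 0.44×3 + 0.28×22 + 0.19×15 = 10.3300
Highest R₀: strategy Q with 10.3300.

10.33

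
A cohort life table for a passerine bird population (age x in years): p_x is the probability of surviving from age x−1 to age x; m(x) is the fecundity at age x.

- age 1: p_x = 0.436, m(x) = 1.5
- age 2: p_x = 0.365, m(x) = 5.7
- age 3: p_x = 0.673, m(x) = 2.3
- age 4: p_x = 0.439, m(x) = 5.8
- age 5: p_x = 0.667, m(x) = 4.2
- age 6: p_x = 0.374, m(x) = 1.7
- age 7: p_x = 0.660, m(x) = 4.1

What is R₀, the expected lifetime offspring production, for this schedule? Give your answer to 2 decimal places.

2.26

Survivorship from birth: l_x = p_1·p_2·…·p_x.
  l_1 = 0.43600
  l_2 = 0.15914
  l_3 = 0.10710
  l_4 = 0.04702
  l_5 = 0.03136
  l_6 = 0.01173
  l_7 = 0.00774
R₀ = Σ l_x m(x):
  age 1: 0.43600 × 1.5 = 0.6540
  age 2: 0.15914 × 5.7 = 0.9071
  age 3: 0.10710 × 2.3 = 0.2463
  age 4: 0.04702 × 5.8 = 0.2727
  age 5: 0.03136 × 4.2 = 0.1317
  age 6: 0.01173 × 1.7 = 0.0199
  age 7: 0.00774 × 4.1 = 0.0317
R₀ = 0.6540 + 0.9071 + 0.2463 + 0.2727 + 0.1317 + 0.0199 + 0.0317 = 2.2635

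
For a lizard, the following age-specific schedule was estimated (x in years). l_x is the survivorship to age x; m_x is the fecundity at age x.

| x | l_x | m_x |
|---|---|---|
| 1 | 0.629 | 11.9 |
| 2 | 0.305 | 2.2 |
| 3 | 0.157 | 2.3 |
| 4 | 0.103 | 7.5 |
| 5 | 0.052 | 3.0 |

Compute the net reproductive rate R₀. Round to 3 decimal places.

9.446

R₀ = Σ l_x m_x:
  age 1: 0.629 × 11.9 = 7.4851
  age 2: 0.305 × 2.2 = 0.6710
  age 3: 0.157 × 2.3 = 0.3611
  age 4: 0.103 × 7.5 = 0.7725
  age 5: 0.052 × 3.0 = 0.1560
R₀ = 7.4851 + 0.6710 + 0.3611 + 0.7725 + 0.1560 = 9.4457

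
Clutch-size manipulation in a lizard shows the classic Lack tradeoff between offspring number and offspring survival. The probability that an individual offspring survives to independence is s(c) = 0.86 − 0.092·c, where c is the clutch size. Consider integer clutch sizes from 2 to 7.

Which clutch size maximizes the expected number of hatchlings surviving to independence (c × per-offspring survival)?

Expected hatchlings surviving to independence = c × s(c):
  c=2: 2 × 0.676 = 1.352
  c=3: 3 × 0.584 = 1.752
  c=4: 4 × 0.492 = 1.968
  c=5: 5 × 0.400 = 2.000
  c=6: 6 × 0.308 = 1.848
  c=7: 7 × 0.216 = 1.512
Maximum at c = 5 (2.000 hatchlings surviving to independence).

5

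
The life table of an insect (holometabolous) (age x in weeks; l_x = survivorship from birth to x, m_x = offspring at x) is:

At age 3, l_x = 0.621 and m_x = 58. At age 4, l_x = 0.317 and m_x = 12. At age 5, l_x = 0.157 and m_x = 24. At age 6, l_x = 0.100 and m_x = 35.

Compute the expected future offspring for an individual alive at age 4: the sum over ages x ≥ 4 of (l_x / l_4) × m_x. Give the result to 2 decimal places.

34.93

l_4 = 0.317. Conditional survival from age 4 to x is l_x / l_4.
  x=4: (0.317/0.317) × 12 = 12.0000
  x=5: (0.157/0.317) × 24 = 11.8864
  x=6: (0.100/0.317) × 35 = 11.0410
Sum = 12.0000 + 11.8864 + 11.0410 = 34.9274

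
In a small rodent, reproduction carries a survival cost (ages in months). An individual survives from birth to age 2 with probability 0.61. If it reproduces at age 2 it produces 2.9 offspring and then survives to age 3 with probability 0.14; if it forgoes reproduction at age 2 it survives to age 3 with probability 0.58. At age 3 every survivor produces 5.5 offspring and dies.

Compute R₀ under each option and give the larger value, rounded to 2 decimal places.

breed at age 2: R₀ = 0.61 × (2.9 + 0.14 × 5.5) = 0.61 × 3.6700 = 2.2387
delay to age 3: R₀ = 0.61 × (0.58 × 5.5) = 0.61 × 3.1900 = 1.9459
Higher: breed at age 2 (2.2387).

2.24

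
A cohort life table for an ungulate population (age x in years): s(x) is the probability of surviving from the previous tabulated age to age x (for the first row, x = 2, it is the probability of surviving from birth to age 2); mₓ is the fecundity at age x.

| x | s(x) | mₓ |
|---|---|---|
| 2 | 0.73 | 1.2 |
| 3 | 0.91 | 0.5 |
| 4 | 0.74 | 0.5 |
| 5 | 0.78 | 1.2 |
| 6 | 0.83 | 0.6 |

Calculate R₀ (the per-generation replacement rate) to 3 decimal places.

2.105

Survivorship from birth: l_x = s_2·s_3·…·s_x.
  l_2 = 0.73000
  l_3 = 0.66430
  l_4 = 0.49158
  l_5 = 0.38343
  l_6 = 0.31825
R₀ = Σ l_x mₓ:
  age 2: 0.73000 × 1.2 = 0.8760
  age 3: 0.66430 × 0.5 = 0.3322
  age 4: 0.49158 × 0.5 = 0.2458
  age 5: 0.38343 × 1.2 = 0.4601
  age 6: 0.31825 × 0.6 = 0.1909
R₀ = 0.8760 + 0.3322 + 0.2458 + 0.4601 + 0.1909 = 2.1050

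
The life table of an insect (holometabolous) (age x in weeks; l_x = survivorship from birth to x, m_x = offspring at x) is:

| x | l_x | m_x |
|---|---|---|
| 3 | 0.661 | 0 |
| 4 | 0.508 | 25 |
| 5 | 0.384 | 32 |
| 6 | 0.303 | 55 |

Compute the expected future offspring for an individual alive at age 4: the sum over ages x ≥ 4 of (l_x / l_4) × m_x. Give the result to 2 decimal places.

l_4 = 0.508. Conditional survival from age 4 to x is l_x / l_4.
  x=4: (0.508/0.508) × 25 = 25.0000
  x=5: (0.384/0.508) × 32 = 24.1890
  x=6: (0.303/0.508) × 55 = 32.8051
Sum = 25.0000 + 24.1890 + 32.8051 = 81.9941

81.99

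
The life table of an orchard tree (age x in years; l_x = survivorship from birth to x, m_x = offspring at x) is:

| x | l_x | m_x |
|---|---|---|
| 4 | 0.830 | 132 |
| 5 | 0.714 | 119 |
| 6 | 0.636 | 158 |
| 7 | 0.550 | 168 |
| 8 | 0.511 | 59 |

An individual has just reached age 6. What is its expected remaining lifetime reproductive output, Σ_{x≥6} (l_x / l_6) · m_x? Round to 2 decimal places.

l_6 = 0.636. Conditional survival from age 6 to x is l_x / l_6.
  x=6: (0.636/0.636) × 158 = 158.0000
  x=7: (0.550/0.636) × 168 = 145.2830
  x=8: (0.511/0.636) × 59 = 47.4041
Sum = 158.0000 + 145.2830 + 47.4041 = 350.6871

350.69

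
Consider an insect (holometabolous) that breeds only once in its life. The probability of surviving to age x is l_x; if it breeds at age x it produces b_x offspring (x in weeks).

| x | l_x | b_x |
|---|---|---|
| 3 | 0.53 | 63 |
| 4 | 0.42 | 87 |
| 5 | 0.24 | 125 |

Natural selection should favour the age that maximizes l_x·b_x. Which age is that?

4

Expected offspring if breeding at age x = l_x × b_x:
  age 3: 0.53 × 63 = 33.390
  age 4: 0.42 × 87 = 36.540
  age 5: 0.24 × 125 = 30.000
Maximum at age 4 (36.540).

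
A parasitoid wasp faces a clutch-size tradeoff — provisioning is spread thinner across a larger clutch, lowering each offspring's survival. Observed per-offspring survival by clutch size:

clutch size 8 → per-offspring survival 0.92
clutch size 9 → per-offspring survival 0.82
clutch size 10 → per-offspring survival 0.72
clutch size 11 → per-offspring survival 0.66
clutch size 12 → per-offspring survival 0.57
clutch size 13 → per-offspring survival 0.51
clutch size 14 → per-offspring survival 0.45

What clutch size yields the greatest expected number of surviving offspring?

Expected surviving offspring = c × s(c):
  c=8: 8 × 0.92 = 7.360
  c=9: 9 × 0.82 = 7.380
  c=10: 10 × 0.72 = 7.200
  c=11: 11 × 0.66 = 7.260
  c=12: 12 × 0.57 = 6.840
  c=13: 13 × 0.51 = 6.630
  c=14: 14 × 0.45 = 6.300
Maximum at c = 9 (7.380 surviving offspring).

9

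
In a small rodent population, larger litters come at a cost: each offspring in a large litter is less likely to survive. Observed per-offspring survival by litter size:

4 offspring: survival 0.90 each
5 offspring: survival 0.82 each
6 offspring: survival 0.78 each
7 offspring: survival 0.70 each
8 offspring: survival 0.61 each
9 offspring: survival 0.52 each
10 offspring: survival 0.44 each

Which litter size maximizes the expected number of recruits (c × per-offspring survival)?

Expected recruits = c × s(c):
  c=4: 4 × 0.90 = 3.600
  c=5: 5 × 0.82 = 4.100
  c=6: 6 × 0.78 = 4.680
  c=7: 7 × 0.70 = 4.900
  c=8: 8 × 0.61 = 4.880
  c=9: 9 × 0.52 = 4.680
  c=10: 10 × 0.44 = 4.400
Maximum at c = 7 (4.900 recruits).

7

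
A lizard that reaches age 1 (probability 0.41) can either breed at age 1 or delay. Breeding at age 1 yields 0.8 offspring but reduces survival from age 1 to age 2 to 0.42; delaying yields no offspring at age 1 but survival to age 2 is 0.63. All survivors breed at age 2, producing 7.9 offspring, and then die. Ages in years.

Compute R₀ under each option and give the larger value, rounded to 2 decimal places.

breed at age 1: R₀ = 0.41 × (0.8 + 0.42 × 7.9) = 0.41 × 4.1180 = 1.6884
delay to age 2: R₀ = 0.41 × (0.63 × 7.9) = 0.41 × 4.9770 = 2.0406
Higher: delay to age 2 (2.0406).

2.04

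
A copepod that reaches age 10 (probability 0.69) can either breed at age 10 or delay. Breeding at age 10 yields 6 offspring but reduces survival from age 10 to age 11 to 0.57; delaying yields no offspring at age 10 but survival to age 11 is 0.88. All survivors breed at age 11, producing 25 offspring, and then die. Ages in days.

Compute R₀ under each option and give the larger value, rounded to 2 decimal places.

15.18

breed at age 10: R₀ = 0.69 × (6 + 0.57 × 25) = 0.69 × 20.2500 = 13.9725
delay to age 11: R₀ = 0.69 × (0.88 × 25) = 0.69 × 22.0000 = 15.1800
Higher: delay to age 11 (15.1800).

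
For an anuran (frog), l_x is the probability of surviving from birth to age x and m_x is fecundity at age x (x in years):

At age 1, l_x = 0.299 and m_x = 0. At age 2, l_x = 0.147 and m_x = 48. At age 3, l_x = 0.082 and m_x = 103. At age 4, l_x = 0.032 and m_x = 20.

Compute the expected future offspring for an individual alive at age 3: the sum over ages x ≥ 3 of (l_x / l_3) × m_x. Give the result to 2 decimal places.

l_3 = 0.082. Conditional survival from age 3 to x is l_x / l_3.
  x=3: (0.082/0.082) × 103 = 103.0000
  x=4: (0.032/0.082) × 20 = 7.8049
Sum = 103.0000 + 7.8049 = 110.8049

110.80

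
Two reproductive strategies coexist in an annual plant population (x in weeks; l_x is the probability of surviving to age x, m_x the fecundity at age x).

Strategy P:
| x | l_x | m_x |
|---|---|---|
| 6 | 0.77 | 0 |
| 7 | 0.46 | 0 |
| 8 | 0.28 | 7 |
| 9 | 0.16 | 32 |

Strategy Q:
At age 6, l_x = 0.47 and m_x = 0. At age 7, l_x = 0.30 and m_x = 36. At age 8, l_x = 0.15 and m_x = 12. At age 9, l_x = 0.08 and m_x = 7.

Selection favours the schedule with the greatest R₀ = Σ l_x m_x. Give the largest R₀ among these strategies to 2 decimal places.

13.16

Strategy P: R₀ = 0.77×0 + 0.46×0 + 0.28×7 + 0.16×32 = 7.0800
Strategy Q: R₀ = 0.47×0 + 0.30×36 + 0.15×12 + 0.08×7 = 13.1600
Highest R₀: strategy Q with 13.1600.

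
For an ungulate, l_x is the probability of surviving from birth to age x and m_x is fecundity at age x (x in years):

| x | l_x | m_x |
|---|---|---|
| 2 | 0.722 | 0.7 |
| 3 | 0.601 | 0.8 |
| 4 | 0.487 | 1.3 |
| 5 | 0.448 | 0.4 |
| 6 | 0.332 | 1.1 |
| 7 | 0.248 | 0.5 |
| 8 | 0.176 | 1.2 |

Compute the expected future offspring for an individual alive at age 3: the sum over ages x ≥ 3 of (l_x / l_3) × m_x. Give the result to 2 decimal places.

l_3 = 0.601. Conditional survival from age 3 to x is l_x / l_3.
  x=3: (0.601/0.601) × 0.8 = 0.8000
  x=4: (0.487/0.601) × 1.3 = 1.0534
  x=5: (0.448/0.601) × 0.4 = 0.2982
  x=6: (0.332/0.601) × 1.1 = 0.6077
  x=7: (0.248/0.601) × 0.5 = 0.2063
  x=8: (0.176/0.601) × 1.2 = 0.3514
Sum = 0.8000 + 1.0534 + 0.2982 + 0.6077 + 0.2063 + 0.3514 = 3.3170

3.32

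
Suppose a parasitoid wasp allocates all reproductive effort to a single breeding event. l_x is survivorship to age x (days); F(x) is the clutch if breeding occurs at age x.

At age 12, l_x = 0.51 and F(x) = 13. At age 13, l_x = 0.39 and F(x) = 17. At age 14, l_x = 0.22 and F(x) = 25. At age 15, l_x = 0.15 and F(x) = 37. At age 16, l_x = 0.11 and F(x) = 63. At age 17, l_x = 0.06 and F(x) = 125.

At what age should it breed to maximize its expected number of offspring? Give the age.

Expected offspring if breeding at age x = l_x × F(x):
  age 12: 0.51 × 13 = 6.630
  age 13: 0.39 × 17 = 6.630
  age 14: 0.22 × 25 = 5.500
  age 15: 0.15 × 37 = 5.550
  age 16: 0.11 × 63 = 6.930
  age 17: 0.06 × 125 = 7.500
Maximum at age 17 (7.500).

17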